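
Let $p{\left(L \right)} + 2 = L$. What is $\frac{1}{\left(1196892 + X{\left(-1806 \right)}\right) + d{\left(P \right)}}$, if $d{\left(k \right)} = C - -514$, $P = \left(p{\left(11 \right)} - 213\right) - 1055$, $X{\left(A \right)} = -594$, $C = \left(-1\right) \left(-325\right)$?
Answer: $\frac{1}{1197137} \approx 8.3533 \cdot 10^{-7}$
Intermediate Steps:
$C = 325$
$p{\left(L \right)} = -2 + L$
$P = -1259$ ($P = \left(\left(-2 + 11\right) - 213\right) - 1055 = \left(9 - 213\right) - 1055 = -204 - 1055 = -1259$)
$d{\left(k \right)} = 839$ ($d{\left(k \right)} = 325 - -514 = 325 + 514 = 839$)
$\frac{1}{\left(1196892 + X{\left(-1806 \right)}\right) + d{\left(P \right)}} = \frac{1}{\left(1196892 - 594\right) + 839} = \frac{1}{1196298 + 839} = \frac{1}{1197137}$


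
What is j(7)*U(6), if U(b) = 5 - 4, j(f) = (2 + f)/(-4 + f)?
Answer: 3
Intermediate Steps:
j(f) = (2 + f)/(-4 + f)
U(b) = 1
j(7)*U(6) = ((2 + 7)/(-4 + 7))*1 = (9/3)*1 = ((⅓)*9)*1 = 3*1 = 3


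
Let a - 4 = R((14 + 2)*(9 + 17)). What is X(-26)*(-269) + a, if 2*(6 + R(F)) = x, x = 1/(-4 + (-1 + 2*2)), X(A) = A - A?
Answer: -5/2 ≈ -2.5000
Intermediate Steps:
X(A) = 0
x = -1 (x = 1/(-4 + (-1 + 4)) = 1/(-4 + 3) = 1/(-1) = -1)
R(F) = -13/2 (R(F) = -6 + (½)*(-1) = -6 - ½ = -13/2)
a = -5/2 (a = 4 - 13/2 = -5/2 ≈ -2.5000)
X(-26)*(-269) + a = 0*(-269) - 5/2 = 0 - 5/2 = -5/2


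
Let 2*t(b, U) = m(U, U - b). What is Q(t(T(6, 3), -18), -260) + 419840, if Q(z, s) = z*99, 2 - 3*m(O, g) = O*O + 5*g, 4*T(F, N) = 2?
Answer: 1664213/4 ≈ 4.1605e+5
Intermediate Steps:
T(F, N) = ½ (T(F, N) = (¼)*2 = ½)
m(O, g) = ⅔ - 5*g/3 - O²/3 (m(O, g) = ⅔ - (O*O + 5*g)/3 = ⅔ - (O² + 5*g)/3 = ⅔ + (-5*g/3 - O²/3) = ⅔ - 5*g/3 - O²/3)
t(b, U) = ⅓ - 5*U/6 - U²/6 + 5*b/6 (t(b, U) = (⅔ - 5*(U - b)/3 - U²/3)/2 = (⅔ + (-5*U/3 + 5*b/3) - U²/3)/2 = (⅔ - 5*U/3 - U²/3 + 5*b/3)/2 = ⅓ - 5*U/6 - U²/6 + 5*b/6)
Q(z, s) = 99*z
Q(t(T(6, 3), -18), -260) + 419840 = 99*(⅓ - ⅚*(-18) - ⅙*(-18)² + (⅚)*(½)) + 419840 = 99*(⅓ + 15 - ⅙*324 + 5/12) + 419840 = 99*(⅓ + 15 - 54 + 5/12) + 419840 = 99*(-153/4) + 419840 = -15147/4 + 419840 = 1664213/4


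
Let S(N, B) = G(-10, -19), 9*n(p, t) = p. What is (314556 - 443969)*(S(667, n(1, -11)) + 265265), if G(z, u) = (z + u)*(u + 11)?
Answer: -34358763261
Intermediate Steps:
n(p, t) = p/9
G(z, u) = (11 + u)*(u + z) (G(z, u) = (u + z)*(11 + u) = (11 + u)*(u + z))
S(N, B) = 232 (S(N, B) = (-19)² + 11*(-19) + 11*(-10) - 19*(-10) = 361 - 209 - 110 + 190 = 232)
(314556 - 443969)*(S(667, n(1, -11)) + 265265) = (314556 - 443969)*(232 + 265265) = -129413*265497 = -34358763261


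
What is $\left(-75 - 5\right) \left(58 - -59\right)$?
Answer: $-9360$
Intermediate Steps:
$\left(-75 - 5\right) \left(58 - -59\right) = - 80 \left(58 + 59\right) = \left(-80\right) 117 = -9360$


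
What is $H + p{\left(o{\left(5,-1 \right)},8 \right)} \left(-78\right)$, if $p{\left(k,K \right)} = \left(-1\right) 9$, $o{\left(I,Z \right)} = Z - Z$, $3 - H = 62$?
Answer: $643$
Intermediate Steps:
$H = -59$ ($H = 3 - 62 = -59$)
$o{\left(I,Z \right)} = 0$
$p{\left(k,K \right)} = -9$
$H + p{\left(o{\left(5,-1 \right)},8 \right)} \left(-78\right) = -59 - -702 = -59 + 702 = 643$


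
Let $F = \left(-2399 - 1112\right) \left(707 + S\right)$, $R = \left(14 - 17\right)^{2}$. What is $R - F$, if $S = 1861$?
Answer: $9016257$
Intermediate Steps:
$R = 9$ ($R = \left(-3\right)^{2} = 9$)
$F = -9016248$ ($F = \left(-2399 - 1112\right) \left(707 + 1861\right) = \left(-3511\right) 2568 = -9016248$)
$R - F = 9 - -9016248 = 9 + 9016248 = 9016257$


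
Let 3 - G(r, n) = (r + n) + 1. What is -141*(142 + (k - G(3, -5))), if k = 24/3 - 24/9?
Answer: -20210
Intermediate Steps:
G(r, n) = 2 - n - r (G(r, n) = 3 - ((r + n) + 1) = 3 - ((n + r) + 1) = 3 - (1 + n + r) = 3 + (-1 - n - r) = 2 - n - r)
k = 16/3 (k = 24*(1/3) - 24*1/9 = 8 - 8/3 = 16/3 ≈ 5.3333)
-141*(142 + (k - G(3, -5))) = -141*(142 + (16/3 - (2 - 1*(-5) - 1*3))) = -141*(142 + (16/3 - (2 + 5 - 3))) = -141*(142 + (16/3 - 1*4)) = -141*(142 + (16/3 - 4)) = -141*(142 + 4/3) = -141*430/3 = -20210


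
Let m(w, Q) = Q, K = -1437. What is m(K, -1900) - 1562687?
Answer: -1564587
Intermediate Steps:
m(K, -1900) - 1562687 = -1900 - 1562687 = -1564587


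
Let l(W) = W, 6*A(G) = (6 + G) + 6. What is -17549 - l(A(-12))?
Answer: -17549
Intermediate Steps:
A(G) = 2 + G/6 (A(G) = ((6 + G) + 6)/6 = (12 + G)/6 = 2 + G/6)
-17549 - l(A(-12)) = -17549 - (2 + (1/6)*(-12)) = -17549 - (2 - 2) = -17549 - 1*0 = -17549 + 0 = -17549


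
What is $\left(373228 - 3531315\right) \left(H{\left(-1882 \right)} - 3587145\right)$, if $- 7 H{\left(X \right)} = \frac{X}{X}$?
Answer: $\frac{79299615099392}{7} \approx 1.1329 \cdot 10^{13}$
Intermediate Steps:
$H{\left(X \right)} = - \frac{1}{7}$ ($H{\left(X \right)} = - \frac{X \frac{1}{X}}{7} = \left(- \frac{1}{7}\right) 1 = - \frac{1}{7}$)
$\left(373228 - 3531315\right) \left(H{\left(-1882 \right)} - 3587145\right) = \left(373228 - 3531315\right) \left(- \frac{1}{7} - 3587145\right) = \left(-3158087\right) \left(- \frac{25110016}{7}\right) = \frac{79299615099392}{7}$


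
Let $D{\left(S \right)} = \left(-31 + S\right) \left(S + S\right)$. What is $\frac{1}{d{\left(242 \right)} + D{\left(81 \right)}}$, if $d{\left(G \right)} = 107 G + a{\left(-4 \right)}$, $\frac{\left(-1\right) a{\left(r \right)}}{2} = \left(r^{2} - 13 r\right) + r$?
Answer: $\frac{1}{33866} \approx 2.9528 \cdot 10^{-5}$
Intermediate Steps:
$D{\left(S \right)} = 2 S \left(-31 + S\right)$ ($D{\left(S \right)} = \left(-31 + S\right) 2 S = 2 S \left(-31 + S\right)$)
$a{\left(r \right)} = - 2 r^{2} + 24 r$ ($a{\left(r \right)} = - 2 \left(\left(r^{2} - 13 r\right) + r\right) = - 2 \left(r^{2} - 12 r\right) = - 2 r^{2} + 24 r$)
$d{\left(G \right)} = -128 + 107 G$ ($d{\left(G \right)} = 107 G + 2 \left(-4\right) \left(12 - -4\right) = 107 G + 2 \left(-4\right) \left(12 + 4\right) = 107 G + 2 \left(-4\right) 16 = 107 G - 128 = -128 + 107 G$)
$\frac{1}{d{\left(242 \right)} + D{\left(81 \right)}} = \frac{1}{\left(-128 + 107 \cdot 242\right) + 2 \cdot 81 \left(-31 + 81\right)} = \frac{1}{\left(-128 + 25894\right) + 2 \cdot 81 \cdot 50} = \frac{1}{25766 + 8100} = \frac{1}{33866}$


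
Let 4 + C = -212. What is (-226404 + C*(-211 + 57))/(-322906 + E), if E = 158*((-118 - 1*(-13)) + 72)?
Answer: 9657/16406 ≈ 0.58863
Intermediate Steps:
C = -216 (C = -4 - 212 = -216)
E = -5214 (E = 158*((-118 + 13) + 72) = 158*(-105 + 72) = 158*(-33) = -5214)
(-226404 + C*(-211 + 57))/(-322906 + E) = (-226404 - 216*(-211 + 57))/(-322906 - 5214) = (-226404 - 216*(-154))/(-328120) = (-226404 + 33264)*(-1/328120) = -193140*(-1/328120) = 9657/16406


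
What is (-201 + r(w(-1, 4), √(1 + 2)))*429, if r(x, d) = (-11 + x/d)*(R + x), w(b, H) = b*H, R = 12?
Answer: -123981 - 4576*√3 ≈ -1.3191e+5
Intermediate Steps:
w(b, H) = H*b
r(x, d) = (-11 + x/d)*(12 + x)
(-201 + r(w(-1, 4), √(1 + 2)))*429 = (-201 + ((4*(-1))² + 12*(4*(-1)) - 11*√(1 + 2)*(12 + 4*(-1)))/(√(1 + 2)))*429 = (-201 + ((-4)² + 12*(-4) - 11*√3*(12 - 4))/(√3))*429 = (-201 + (√3/3)*(16 - 48 - 11*√3*8))*429 = (-201 + (√3/3)*(16 - 48 - 88*√3))*429 = (-201 + (√3/3)*(-32 - 88*√3))*429 = (-201 + √3*(-32 - 88*√3)/3)*429 = -86229 + 143*√3*(-32 - 88*√3)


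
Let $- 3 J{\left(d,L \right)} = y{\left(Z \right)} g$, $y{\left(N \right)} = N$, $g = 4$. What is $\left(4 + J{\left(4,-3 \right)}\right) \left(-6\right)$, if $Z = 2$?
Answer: $-8$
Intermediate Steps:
$J{\left(d,L \right)} = - \frac{8}{3}$ ($J{\left(d,L \right)} = - \frac{2 \cdot 4}{3} = \left(- \frac{1}{3}\right) 8 = - \frac{8}{3}$)
$\left(4 + J{\left(4,-3 \right)}\right) \left(-6\right) = \left(4 - \frac{8}{3}\right) \left(-6\right) = \frac{4}{3} \left(-6\right) = -8$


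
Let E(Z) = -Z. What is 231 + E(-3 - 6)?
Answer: 240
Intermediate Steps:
231 + E(-3 - 6) = 231 - (-3 - 6) = 231 - 1*(-9) = 231 + 9 = 240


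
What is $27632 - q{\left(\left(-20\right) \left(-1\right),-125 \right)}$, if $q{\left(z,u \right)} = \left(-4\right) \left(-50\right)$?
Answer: $27432$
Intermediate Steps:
$q{\left(z,u \right)} = 200$
$27632 - q{\left(\left(-20\right) \left(-1\right),-125 \right)} = 27632 - 200 = 27432$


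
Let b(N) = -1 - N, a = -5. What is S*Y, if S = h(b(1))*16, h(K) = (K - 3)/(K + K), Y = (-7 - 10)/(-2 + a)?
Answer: 340/7 ≈ 48.571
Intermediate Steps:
Y = 17/7 (Y = (-7 - 10)/(-2 - 5) = -17/(-7) = -17*(-⅐) = 17/7 ≈ 2.4286)
h(K) = (-3 + K)/(2*K) (h(K) = (-3 + K)/((2*K)) = (-3 + K)*(1/(2*K)) = (-3 + K)/(2*K))
S = 20 (S = ((-3 + (-1 - 1*1))/(2*(-1 - 1*1)))*16 = ((-3 + (-1 - 1))/(2*(-1 - 1)))*16 = ((½)*(-3 - 2)/(-2))*16 = ((½)*(-½)*(-5))*16 = (5/4)*16 = 20)
S*Y = 20*(17/7) = 340/7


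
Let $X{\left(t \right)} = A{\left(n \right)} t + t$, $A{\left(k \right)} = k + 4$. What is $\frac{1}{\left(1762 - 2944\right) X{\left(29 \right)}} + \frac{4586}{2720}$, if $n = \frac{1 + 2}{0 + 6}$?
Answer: $\frac{432295637}{256399440} \approx 1.686$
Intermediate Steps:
$n = \frac{1}{2}$ ($n = \frac{3}{6} = 3 \cdot \frac{1}{6} = \frac{1}{2} \approx 0.5$)
$A{\left(k \right)} = 4 + k$
$X{\left(t \right)} = \frac{11 t}{2}$ ($X{\left(t \right)} = \left(4 + \frac{1}{2}\right) t + t = \frac{9 t}{2} + t = \frac{11 t}{2}$)
$\frac{1}{\left(1762 - 2944\right) X{\left(29 \right)}} + \frac{4586}{2720} = \frac{1}{\left(1762 - 2944\right) \frac{11}{2} \cdot 29} + \frac{4586}{2720} = \frac{1}{\left(-1182\right) \frac{319}{2}} + 4586 \cdot \frac{1}{2720} = \left(- \frac{1}{1182}\right) \frac{2}{319} + \frac{2293}{1360} = - \frac{1}{188529} + \frac{2293}{1360} = \frac{432295637}{256399440}$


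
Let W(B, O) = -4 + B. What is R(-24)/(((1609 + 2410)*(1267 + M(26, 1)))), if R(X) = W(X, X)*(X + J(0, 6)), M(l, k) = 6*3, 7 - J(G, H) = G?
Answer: 476/5164415 ≈ 9.2169e-5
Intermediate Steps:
J(G, H) = 7 - G
M(l, k) = 18
R(X) = (-4 + X)*(7 + X) (R(X) = (-4 + X)*(X + (7 - 1*0)) = (-4 + X)*(X + (7 + 0)) = (-4 + X)*(X + 7) = (-4 + X)*(7 + X))
R(-24)/(((1609 + 2410)*(1267 + M(26, 1)))) = ((-4 - 24)*(7 - 24))/(((1609 + 2410)*(1267 + 18))) = (-28*(-17))/((4019*1285)) = 476/5164415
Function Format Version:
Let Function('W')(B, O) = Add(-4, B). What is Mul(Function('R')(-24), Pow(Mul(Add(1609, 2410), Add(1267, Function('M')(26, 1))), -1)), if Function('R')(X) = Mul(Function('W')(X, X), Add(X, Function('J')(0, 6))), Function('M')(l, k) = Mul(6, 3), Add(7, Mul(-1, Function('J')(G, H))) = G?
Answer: Rational(476, 5164415) ≈ 9.2169e-5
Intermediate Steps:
Function('J')(G, H) = Add(7, Mul(-1, G))
Function('M')(l, k) = 18
Function('R')(X) = Mul(Add(-4, X), Add(7, X)) (Function('R')(X) = Mul(Add(-4, X), Add(X, Add(7, Mul(-1, 0)))) = Mul(Add(-4, X), Add(X, Add(7, 0))) = Mul(Add(-4, X), Add(X, 7)) = Mul(Add(-4, X), Add(7, X)))
Mul(Function('R')(-24), Pow(Mul(Add(1609, 2410), Add(1267, Function('M')(26, 1))), -1)) = Mul(Mul(Add(-4, -24), Add(7, -24)), Pow(Mul(Add(1609, 2410), Add(1267, 18)), -1)) = Mul(Mul(-28, -17), Pow(Mul(4019, 1285), -1)) = Mul(476, Pow(5164415, -1)) = Mul(476, Rational(1, 5164415)) = Rational(476, 5164415)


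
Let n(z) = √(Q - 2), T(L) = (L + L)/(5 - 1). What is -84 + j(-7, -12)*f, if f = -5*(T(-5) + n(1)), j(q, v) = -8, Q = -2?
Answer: -184 + 80*I ≈ -184.0 + 80.0*I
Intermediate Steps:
T(L) = L/2 (T(L) = (2*L)/4 = (2*L)*(¼) = L/2)
n(z) = 2*I (n(z) = √(-2 - 2) = √(-4) = 2*I)
f = 25/2 - 10*I (f = -5*((½)*(-5) + 2*I) = -5*(-5/2 + 2*I) = 25/2 - 10*I ≈ 12.5 - 10.0*I)
-84 + j(-7, -12)*f = -84 - 8*(25/2 - 10*I) = -84 + (-100 + 80*I) = -184 + 80*I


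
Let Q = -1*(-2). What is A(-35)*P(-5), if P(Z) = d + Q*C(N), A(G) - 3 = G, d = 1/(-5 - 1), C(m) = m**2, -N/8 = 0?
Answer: 16/3 ≈ 5.3333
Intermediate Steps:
N = 0 (N = -8*0 = 0)
d = -1/6 (d = 1/(-6) = -1/6 ≈ -0.16667)
A(G) = 3 + G
Q = 2
P(Z) = -1/6 (P(Z) = -1/6 + 2*0**2 = -1/6 + 2*0 = -1/6 + 0 = -1/6)
A(-35)*P(-5) = (3 - 35)*(-1/6) = -32*(-1/6) = 16/3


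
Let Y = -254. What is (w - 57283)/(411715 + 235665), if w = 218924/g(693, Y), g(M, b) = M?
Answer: -7895639/89726868 ≈ -0.087996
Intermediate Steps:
w = 218924/693 ≈ 315.91
(w - 57283)/(411715 + 235665) = (218924/693 - 57283)/(411715 + 235665) = -39478195/693/647380 = -39478195/693*1/647380 = -7895639/89726868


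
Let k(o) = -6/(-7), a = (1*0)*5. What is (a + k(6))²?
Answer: 36/49 ≈ 0.73469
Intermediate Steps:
a = 0 (a = 0*5 = 0)
k(o) = 6/7 (k(o) = -6*(-⅐) = 6/7)
(a + k(6))² = (0 + 6/7)² = (6/7)² = 36/49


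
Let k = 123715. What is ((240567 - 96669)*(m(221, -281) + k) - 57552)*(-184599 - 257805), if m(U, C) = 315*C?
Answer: -2240843526643392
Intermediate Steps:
((240567 - 96669)*(m(221, -281) + k) - 57552)*(-184599 - 257805) = ((240567 - 96669)*(315*(-281) + 123715) - 57552)*(-184599 - 257805) = (143898*(-88515 + 123715) - 57552)*(-442404) = (143898*35200 - 57552)*(-442404) = (5065209600 - 57552)*(-442404) = 5065152048*(-442404) = -2240843526643392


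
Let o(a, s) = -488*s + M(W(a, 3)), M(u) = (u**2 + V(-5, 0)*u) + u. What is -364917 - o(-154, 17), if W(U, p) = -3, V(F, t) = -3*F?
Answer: -356582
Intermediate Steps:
M(u) = u**2 + 16*u (M(u) = (u**2 + (-3*(-5))*u) + u = (u**2 + 15*u) + u = u**2 + 16*u)
o(a, s) = -39 - 488*s (o(a, s) = -488*s - 3*(16 - 3) = -488*s - 3*13 = -488*s - 39 = -39 - 488*s)
-364917 - o(-154, 17) = -364917 - (-39 - 488*17) = -364917 - (-39 - 8296) = -364917 - 1*(-8335) = -364917 + 8335 = -356582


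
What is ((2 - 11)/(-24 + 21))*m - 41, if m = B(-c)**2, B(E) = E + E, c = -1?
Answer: -29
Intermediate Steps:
B(E) = 2*E
m = 4 (m = (2*(-1*(-1)))**2 = (2*1)**2 = 2**2 = 4)
((2 - 11)/(-24 + 21))*m - 41 = ((2 - 11)/(-24 + 21))*4 - 41 = -9/(-3)*4 - 41 = -9*(-1/3)*4 - 41 = 3*4 - 41 = 12 - 41 = -29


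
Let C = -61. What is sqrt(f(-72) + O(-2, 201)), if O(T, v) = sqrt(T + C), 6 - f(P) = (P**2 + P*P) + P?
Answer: sqrt(-10290 + 3*I*sqrt(7)) ≈ 0.0391 + 101.44*I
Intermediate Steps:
f(P) = 6 - P - 2*P**2 (f(P) = 6 - ((P**2 + P*P) + P) = 6 - ((P**2 + P**2) + P) = 6 - (2*P**2 + P) = 6 - (P + 2*P**2) = 6 + (-P - 2*P**2) = 6 - P - 2*P**2)
O(T, v) = sqrt(-61 + T) (O(T, v) = sqrt(T - 61) = sqrt(-61 + T))
sqrt(f(-72) + O(-2, 201)) = sqrt((6 - 1*(-72) - 2*(-72)**2) + sqrt(-61 - 2)) = sqrt((6 + 72 - 2*5184) + sqrt(-63)) = sqrt((6 + 72 - 10368) + 3*I*sqrt(7)) = sqrt(-10290 + 3*I*sqrt(7))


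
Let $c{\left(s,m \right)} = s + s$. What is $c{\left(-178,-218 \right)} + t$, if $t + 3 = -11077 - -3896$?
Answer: $-7540$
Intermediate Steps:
$t = -7184$ ($t = -3 - 7181 = -7184$)
$c{\left(s,m \right)} = 2 s$
$c{\left(-178,-218 \right)} + t = 2 \left(-178\right) - 7184 = -356 - 7184 = -7540$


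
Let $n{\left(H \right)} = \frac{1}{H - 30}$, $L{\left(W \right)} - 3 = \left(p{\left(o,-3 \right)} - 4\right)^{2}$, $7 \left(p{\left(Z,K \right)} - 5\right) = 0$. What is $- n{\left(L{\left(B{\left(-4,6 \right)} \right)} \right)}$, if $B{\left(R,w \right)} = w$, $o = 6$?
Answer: $\frac{1}{26} \approx 0.038462$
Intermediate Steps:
$p{\left(Z,K \right)} = 5$ ($p{\left(Z,K \right)} = 5 + \frac{1}{7} \cdot 0 = 5 + 0 = 5$)
$L{\left(W \right)} = 4$ ($L{\left(W \right)} = 3 + \left(5 - 4\right)^{2} = 3 + 1^{2} = 3 + 1 = 4$)
$n{\left(H \right)} = \frac{1}{-30 + H}$
$- n{\left(L{\left(B{\left(-4,6 \right)} \right)} \right)} = - \frac{1}{-30 + 4} = - \frac{1}{-26} = \left(-1\right) \left(- \frac{1}{26}\right) = \frac{1}{26}$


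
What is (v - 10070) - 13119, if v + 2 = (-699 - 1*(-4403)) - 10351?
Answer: -29838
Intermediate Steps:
v = -6649 (v = -2 + ((-699 - 1*(-4403)) - 10351) = -2 + ((-699 + 4403) - 10351) = -2 + (3704 - 10351) = -2 - 6647 = -6649)
(v - 10070) - 13119 = (-6649 - 10070) - 13119 = -16719 - 13119 = -29838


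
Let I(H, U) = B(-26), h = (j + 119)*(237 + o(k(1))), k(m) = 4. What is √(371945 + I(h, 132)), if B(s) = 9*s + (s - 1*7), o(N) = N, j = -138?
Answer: √371678 ≈ 609.65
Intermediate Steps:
B(s) = -7 + 10*s (B(s) = 9*s + (s - 7) = 9*s + (-7 + s) = -7 + 10*s)
h = -4579 (h = (-138 + 119)*(237 + 4) = -19*241 = -4579)
I(H, U) = -267 (I(H, U) = -7 + 10*(-26) = -7 - 260 = -267)
√(371945 + I(h, 132)) = √(371945 - 267) = √371678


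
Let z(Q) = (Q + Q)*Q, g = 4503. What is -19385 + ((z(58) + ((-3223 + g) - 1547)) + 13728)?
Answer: 804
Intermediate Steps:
z(Q) = 2*Q**2 (z(Q) = (2*Q)*Q = 2*Q**2)
-19385 + ((z(58) + ((-3223 + g) - 1547)) + 13728) = -19385 + ((2*58**2 + ((-3223 + 4503) - 1547)) + 13728) = -19385 + ((2*3364 + (1280 - 1547)) + 13728) = -19385 + ((6728 - 267) + 13728) = -19385 + (6461 + 13728) = -19385 + 20189 = 804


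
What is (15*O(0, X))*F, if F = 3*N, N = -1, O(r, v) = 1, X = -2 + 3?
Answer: -45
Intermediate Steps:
X = 1
F = -3 (F = 3*(-1) = -3)
(15*O(0, X))*F = (15*1)*(-3) = 15*(-3) = -45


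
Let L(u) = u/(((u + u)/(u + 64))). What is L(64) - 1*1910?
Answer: -1846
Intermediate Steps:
L(u) = 32 + u/2 (L(u) = u/(((2*u)/(64 + u))) = u/((2*u/(64 + u))) = u*((64 + u)/(2*u)) = 32 + u/2)
L(64) - 1*1910 = (32 + (1/2)*64) - 1*1910 = (32 + 32) - 1910 = 64 - 1910 = -1846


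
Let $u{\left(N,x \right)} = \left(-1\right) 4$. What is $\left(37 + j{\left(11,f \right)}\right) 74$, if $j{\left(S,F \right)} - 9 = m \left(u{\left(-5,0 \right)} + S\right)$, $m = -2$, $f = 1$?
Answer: $2368$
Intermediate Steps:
$u{\left(N,x \right)} = -4$
$j{\left(S,F \right)} = 17 - 2 S$ ($j{\left(S,F \right)} = 9 - 2 \left(-4 + S\right) = 9 - \left(-8 + 2 S\right) = 17 - 2 S$)
$\left(37 + j{\left(11,f \right)}\right) 74 = \left(37 + \left(17 - 22\right)\right) 74 = \left(37 - 5\right) 74 = 32 \cdot 74 = 2368$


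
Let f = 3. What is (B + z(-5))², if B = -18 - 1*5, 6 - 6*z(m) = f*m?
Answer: 1521/4 ≈ 380.25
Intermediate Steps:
z(m) = 1 - m/2
B = -23 (B = -18 - 5 = -23)
(B + z(-5))² = (-23 + (1 - ½*(-5)))² = (-23 + (1 + 5/2))² = (-23 + 7/2)² = (-39/2)² = 1521/4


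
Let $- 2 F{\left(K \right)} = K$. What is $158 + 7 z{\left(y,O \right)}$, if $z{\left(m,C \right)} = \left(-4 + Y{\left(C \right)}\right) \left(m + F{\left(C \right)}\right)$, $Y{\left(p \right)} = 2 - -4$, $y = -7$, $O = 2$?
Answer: $46$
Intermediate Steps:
$F{\left(K \right)} = - \frac{K}{2}$
$Y{\left(p \right)} = 6$ ($Y{\left(p \right)} = 2 + 4 = 6$)
$z{\left(m,C \right)} = - C + 2 m$ ($z{\left(m,C \right)} = \left(-4 + 6\right) \left(m - \frac{C}{2}\right) = 2 \left(m - \frac{C}{2}\right) = - C + 2 m$)
$158 + 7 z{\left(y,O \right)} = 158 + 7 \left(\left(-1\right) 2 + 2 \left(-7\right)\right) = 158 + 7 \left(-2 - 14\right) = 158 + 7 \left(-16\right) = 158 - 112 = 46$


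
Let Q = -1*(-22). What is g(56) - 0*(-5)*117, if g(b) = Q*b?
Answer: 1232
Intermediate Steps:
Q = 22
g(b) = 22*b
g(56) - 0*(-5)*117 = 22*56 - 0*(-5)*117 = 1232 - 0*117 = 1232 - 1*0 = 1232 + 0 = 1232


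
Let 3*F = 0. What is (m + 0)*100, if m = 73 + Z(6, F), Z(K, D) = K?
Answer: 7900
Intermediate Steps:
F = 0 (F = (⅓)*0 = 0)
m = 79 (m = 73 + 6 = 79)
(m + 0)*100 = (79 + 0)*100 = 79*100 = 7900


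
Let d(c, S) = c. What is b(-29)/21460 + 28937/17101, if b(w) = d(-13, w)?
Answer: 620765707/366987460 ≈ 1.6915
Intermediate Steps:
b(w) = -13
b(-29)/21460 + 28937/17101 = -13/21460 + 28937/17101 = 620765707/366987460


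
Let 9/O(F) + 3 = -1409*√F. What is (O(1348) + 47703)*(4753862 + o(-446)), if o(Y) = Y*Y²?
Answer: -10718742320607564931536/2676158779 + 2129461337988*√337/2676158779 ≈ -4.0053e+12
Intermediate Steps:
o(Y) = Y³
O(F) = 9/(-3 - 1409*√F)
(O(1348) + 47703)*(4753862 + o(-446)) = (-9/(3 + 1409*√1348) + 47703)*(4753862 + (-446)³) = (-9/(3 + 1409*(2*√337)) + 47703)*(4753862 - 88716536) = (-9/(3 + 2818*√337) + 47703)*(-83962674) = (47703 - 9/(3 + 2818*√337))*(-83962674) = -4005271437822 + 755664066/(3 + 2818*√337)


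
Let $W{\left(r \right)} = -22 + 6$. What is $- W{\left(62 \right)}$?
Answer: $16$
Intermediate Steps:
$W{\left(r \right)} = -16$
$- W{\left(62 \right)} = \left(-1\right) \left(-16\right) = 16$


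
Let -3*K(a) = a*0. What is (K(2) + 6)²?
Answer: 36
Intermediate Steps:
K(a) = 0 (K(a) = -a*0/3 = -⅓*0 = 0)
(K(2) + 6)² = (0 + 6)² = 6² = 36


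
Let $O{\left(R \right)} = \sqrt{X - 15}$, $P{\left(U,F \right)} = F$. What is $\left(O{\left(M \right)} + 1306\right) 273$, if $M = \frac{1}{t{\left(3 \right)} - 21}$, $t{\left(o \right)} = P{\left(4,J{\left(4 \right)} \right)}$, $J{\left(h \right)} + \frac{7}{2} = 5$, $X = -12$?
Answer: $356538 + 819 i \sqrt{3} \approx 3.5654 \cdot 10^{5} + 1418.5 i$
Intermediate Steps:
$J{\left(h \right)} = \frac{3}{2}$ ($J{\left(h \right)} = - \frac{7}{2} + 5 = \frac{3}{2}$)
$t{\left(o \right)} = \frac{3}{2}$
$M = - \frac{2}{39}$ ($M = \frac{1}{\frac{3}{2} - 21} = \frac{1}{- \frac{39}{2}} = - \frac{2}{39} \approx -0.051282$)
$O{\left(R \right)} = 3 i \sqrt{3}$ ($O{\left(R \right)} = \sqrt{-12 - 15} = \sqrt{-27} = 3 i \sqrt{3}$)
$\left(O{\left(M \right)} + 1306\right) 273 = \left(3 i \sqrt{3} + 1306\right) 273 = \left(1306 + 3 i \sqrt{3}\right) 273 = 356538 + 819 i \sqrt{3}$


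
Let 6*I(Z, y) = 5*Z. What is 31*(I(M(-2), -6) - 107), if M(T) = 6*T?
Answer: -3627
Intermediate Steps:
I(Z, y) = 5*Z/6 (I(Z, y) = (5*Z)/6 = 5*Z/6)
31*(I(M(-2), -6) - 107) = 31*(5*(6*(-2))/6 - 107) = 31*((5/6)*(-12) - 107) = 31*(-10 - 107) = 31*(-117) = -3627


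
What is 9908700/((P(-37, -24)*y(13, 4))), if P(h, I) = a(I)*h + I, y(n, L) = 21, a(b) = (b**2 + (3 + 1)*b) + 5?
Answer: -3302900/125783 ≈ -26.259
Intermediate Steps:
a(b) = 5 + b**2 + 4*b (a(b) = (b**2 + 4*b) + 5 = 5 + b**2 + 4*b)
P(h, I) = I + h*(5 + I**2 + 4*I) (P(h, I) = (5 + I**2 + 4*I)*h + I = h*(5 + I**2 + 4*I) + I = I + h*(5 + I**2 + 4*I))
9908700/((P(-37, -24)*y(13, 4))) = 9908700/(((-24 - 37*(5 + (-24)**2 + 4*(-24)))*21)) = 9908700/(((-24 - 37*(5 + 576 - 96))*21)) = 9908700/(((-24 - 37*485)*21)) = 9908700/(((-24 - 17945)*21)) = 9908700/((-17969*21)) = 9908700/(-377349) = 9908700*(-1/377349) = -3302900/125783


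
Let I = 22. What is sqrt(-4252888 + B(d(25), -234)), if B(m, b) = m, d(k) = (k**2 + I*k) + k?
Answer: 2*I*sqrt(1062922) ≈ 2062.0*I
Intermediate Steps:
d(k) = k**2 + 23*k (d(k) = (k**2 + 22*k) + k = k**2 + 23*k)
sqrt(-4252888 + B(d(25), -234)) = sqrt(-4252888 + 25*(23 + 25)) = sqrt(-4252888 + 25*48) = sqrt(-4252888 + 1200) = sqrt(-4251688) = 2*I*sqrt(1062922)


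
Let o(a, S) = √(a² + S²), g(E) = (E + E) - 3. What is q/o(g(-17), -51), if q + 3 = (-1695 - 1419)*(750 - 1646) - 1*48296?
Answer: 548369*√3970/794 ≈ 43516.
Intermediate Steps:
g(E) = -3 + 2*E (g(E) = 2*E - 3 = -3 + 2*E)
q = 2741845 (q = -3 + ((-1695 - 1419)*(750 - 1646) - 1*48296) = -3 + (-3114*(-896) - 48296) = -3 + (2790144 - 48296) = -3 + 2741848 = 2741845)
o(a, S) = √(S² + a²)
q/o(g(-17), -51) = 2741845/(√((-51)² + (-3 + 2*(-17))²)) = 2741845/(√(2601 + (-3 - 34)²)) = 2741845/(√(2601 + (-37)²)) = 2741845/(√(2601 + 1369)) = 2741845/(√3970) = 2741845*(√3970/3970) = 548369*√3970/794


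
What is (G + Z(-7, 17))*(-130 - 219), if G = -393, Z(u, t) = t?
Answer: 131224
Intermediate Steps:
(G + Z(-7, 17))*(-130 - 219) = (-393 + 17)*(-130 - 219) = -376*(-349) = 131224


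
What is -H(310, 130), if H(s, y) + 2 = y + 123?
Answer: -251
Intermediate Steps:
H(s, y) = 121 + y (H(s, y) = -2 + (y + 123) = -2 + (123 + y) = 121 + y)
-H(310, 130) = -(121 + 130) = -1*251 = -251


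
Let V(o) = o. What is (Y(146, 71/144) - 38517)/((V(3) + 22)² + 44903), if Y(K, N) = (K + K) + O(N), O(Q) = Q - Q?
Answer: -38225/45528 ≈ -0.83959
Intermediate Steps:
O(Q) = 0
Y(K, N) = 2*K (Y(K, N) = (K + K) + 0 = 2*K + 0 = 2*K)
(Y(146, 71/144) - 38517)/((V(3) + 22)² + 44903) = (2*146 - 38517)/((3 + 22)² + 44903) = (292 - 38517)/(25² + 44903) = -38225/(625 + 44903) = -38225/45528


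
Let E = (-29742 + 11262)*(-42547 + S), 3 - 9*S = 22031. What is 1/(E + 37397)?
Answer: 3/2494610351 ≈ 1.2026e-9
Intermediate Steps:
S = -22028/9 (S = ⅓ - ⅑*22031 = ⅓ - 22031/9 = -22028/9 ≈ -2447.6)
E = 2494498160/3 (E = (-29742 + 11262)*(-42547 - 22028/9) = -18480*(-404951/9) = 2494498160/3 ≈ 8.3150e+8)
1/(E + 37397) = 1/(2494498160/3 + 37397) = 1/(2494610351/3) = 3/2494610351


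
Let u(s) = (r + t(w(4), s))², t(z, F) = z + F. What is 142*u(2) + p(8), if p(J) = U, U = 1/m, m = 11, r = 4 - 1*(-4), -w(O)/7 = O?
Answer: 506089/11 ≈ 46008.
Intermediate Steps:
w(O) = -7*O
r = 8 (r = 4 + 4 = 8)
t(z, F) = F + z
U = 1/11 ≈ 0.090909
p(J) = 1/11
u(s) = (-20 + s)² (u(s) = (8 + (s - 7*4))² = (8 + (s - 28))² = (8 + (-28 + s))² = (-20 + s)²)
142*u(2) + p(8) = 142*(-20 + 2)² + 1/11 = 142*(-18)² + 1/11 = 142*324 + 1/11 = 46008 + 1/11 = 506089/11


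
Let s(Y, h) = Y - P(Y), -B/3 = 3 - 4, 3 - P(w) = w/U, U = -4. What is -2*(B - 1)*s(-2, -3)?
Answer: 18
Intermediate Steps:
P(w) = 3 + w/4 (P(w) = 3 - w/(-4) = 3 - w*(-1)/4 = 3 - (-1)*w/4 = 3 + w/4)
B = 3 (B = -3*(3 - 4) = -3*(-1) = 3)
s(Y, h) = -3 + 3*Y/4 (s(Y, h) = Y - (3 + Y/4) = Y + (-3 - Y/4) = -3 + 3*Y/4)
-2*(B - 1)*s(-2, -3) = -2*(3 - 1)*(-3 + (3/4)*(-2)) = -4*(-3 - 3/2) = -4*(-9)/2 = -2*(-9) = 18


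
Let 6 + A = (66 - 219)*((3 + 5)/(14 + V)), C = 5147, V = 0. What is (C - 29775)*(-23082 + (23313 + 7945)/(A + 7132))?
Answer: 14001403846876/24635 ≈ 5.6835e+8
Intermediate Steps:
A = -654/7 (A = -6 + (66 - 219)*((3 + 5)/(14 + 0)) = -6 - 1224/14 = -6 - 153*4/7 = -6 - 612/7 = -654/7 ≈ -93.429)
(C - 29775)*(-23082 + (23313 + 7945)/(A + 7132)) = (5147 - 29775)*(-23082 + (23313 + 7945)/(-654/7 + 7132)) = -24628*(-23082 + 31258/(49270/7)) = -24628*(-23082 + 31258*(7/49270)) = -24628*(-23082 + 109403/24635) = -24628*(-568515667/24635) = 14001403846876/24635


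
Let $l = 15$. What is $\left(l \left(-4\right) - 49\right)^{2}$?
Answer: $11881$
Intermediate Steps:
$\left(l \left(-4\right) - 49\right)^{2} = \left(15 \left(-4\right) - 49\right)^{2} = \left(-60 - 49\right)^{2} = \left(-109\right)^{2} = 11881$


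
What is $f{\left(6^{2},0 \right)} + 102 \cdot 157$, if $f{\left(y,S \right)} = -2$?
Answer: $16012$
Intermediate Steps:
$f{\left(6^{2},0 \right)} + 102 \cdot 157 = -2 + 102 \cdot 157 = -2 + 16014 = 16012$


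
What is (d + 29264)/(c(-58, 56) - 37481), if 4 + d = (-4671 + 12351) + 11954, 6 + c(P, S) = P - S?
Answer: -48894/37601 ≈ -1.3003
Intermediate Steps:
c(P, S) = -6 + P - S (c(P, S) = -6 + (P - S) = -6 + P - S)
d = 19630 (d = -4 + ((-4671 + 12351) + 11954) = -4 + (7680 + 11954) = -4 + 19634 = 19630)
(d + 29264)/(c(-58, 56) - 37481) = (19630 + 29264)/((-6 - 58 - 1*56) - 37481) = 48894/((-6 - 58 - 56) - 37481) = 48894/(-120 - 37481) = 48894/(-37601) = 48894*(-1/37601) = -48894/37601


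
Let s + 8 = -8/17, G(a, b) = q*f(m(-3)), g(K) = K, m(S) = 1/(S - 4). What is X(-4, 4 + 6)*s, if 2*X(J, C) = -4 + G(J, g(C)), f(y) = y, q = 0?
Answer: 288/17 ≈ 16.941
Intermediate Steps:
m(S) = 1/(-4 + S)
G(a, b) = 0 (G(a, b) = 0/(-4 - 3) = 0/(-7) = 0*(-⅐) = 0)
s = -144/17 (s = -8 - 8/17 = -144/17 ≈ -8.4706)
X(J, C) = -2 (X(J, C) = (-4 + 0)/2 = (½)*(-4) = -2)
X(-4, 4 + 6)*s = -2*(-144/17) = 288/17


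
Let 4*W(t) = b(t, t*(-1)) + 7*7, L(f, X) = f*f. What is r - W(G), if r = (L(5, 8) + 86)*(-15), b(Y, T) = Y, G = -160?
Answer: -6549/4 ≈ -1637.3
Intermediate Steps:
L(f, X) = f**2
r = -1665 (r = (5**2 + 86)*(-15) = (25 + 86)*(-15) = 111*(-15) = -1665)
W(t) = 49/4 + t/4 (W(t) = (t + 7*7)/4 = (t + 49)/4 = (49 + t)/4 = 49/4 + t/4)
r - W(G) = -1665 - (49/4 + (1/4)*(-160)) = -1665 - (49/4 - 40) = -1665 - 1*(-111/4) = -1665 + 111/4 = -6549/4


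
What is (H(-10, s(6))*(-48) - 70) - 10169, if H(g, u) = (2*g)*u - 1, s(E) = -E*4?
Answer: -33231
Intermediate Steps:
s(E) = -4*E
H(g, u) = -1 + 2*g*u (H(g, u) = 2*g*u - 1 = -1 + 2*g*u)
(H(-10, s(6))*(-48) - 70) - 10169 = ((-1 + 2*(-10)*(-4*6))*(-48) - 70) - 10169 = ((-1 + 2*(-10)*(-24))*(-48) - 70) - 10169 = ((-1 + 480)*(-48) - 70) - 10169 = (479*(-48) - 70) - 10169 = (-22992 - 70) - 10169 = -23062 - 10169 = -33231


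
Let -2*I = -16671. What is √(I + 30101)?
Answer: √153746/2 ≈ 196.05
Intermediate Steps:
I = 16671/2 (I = -½*(-16671) = 16671/2 ≈ 8335.5)
√(I + 30101) = √(16671/2 + 30101) = √(76873/2) = √153746/2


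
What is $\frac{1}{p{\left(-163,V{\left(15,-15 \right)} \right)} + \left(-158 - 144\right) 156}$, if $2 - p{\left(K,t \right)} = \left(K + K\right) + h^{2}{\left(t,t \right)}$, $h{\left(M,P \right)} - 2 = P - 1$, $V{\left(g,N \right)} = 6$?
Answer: $- \frac{1}{46833} \approx -2.1352 \cdot 10^{-5}$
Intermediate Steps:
$h{\left(M,P \right)} = 1 + P$ ($h{\left(M,P \right)} = 2 + \left(P - 1\right) = 2 + \left(-1 + P\right) = 1 + P$)
$p{\left(K,t \right)} = 2 - \left(1 + t\right)^{2} - 2 K$ ($p{\left(K,t \right)} = 2 - \left(\left(K + K\right) + \left(1 + t\right)^{2}\right) = 2 - \left(2 K + \left(1 + t\right)^{2}\right) = 2 - \left(\left(1 + t\right)^{2} + 2 K\right) = 2 - \left(1 + t\right)^{2} - 2 K$)
$\frac{1}{p{\left(-163,V{\left(15,-15 \right)} \right)} + \left(-158 - 144\right) 156} = \frac{1}{\left(2 - \left(1 + 6\right)^{2} - -326\right) + \left(-158 - 144\right) 156} = \frac{1}{\left(2 - 7^{2} + 326\right) - 47112} = \frac{1}{\left(2 - 49 + 326\right) - 47112} = \frac{1}{279 - 47112} = \frac{1}{-46833} = - \frac{1}{46833}$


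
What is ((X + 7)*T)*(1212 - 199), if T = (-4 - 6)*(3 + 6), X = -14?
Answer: 638190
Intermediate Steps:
T = -90 (T = -10*9 = -90)
((X + 7)*T)*(1212 - 199) = ((-14 + 7)*(-90))*(1212 - 199) = -7*(-90)*1013 = 630*1013 = 638190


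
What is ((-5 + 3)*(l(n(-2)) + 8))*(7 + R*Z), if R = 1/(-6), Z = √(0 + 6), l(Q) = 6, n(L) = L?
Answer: -196 + 14*√6/3 ≈ -184.57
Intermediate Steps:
Z = √6 ≈ 2.4495
R = -⅙ ≈ -0.16667
((-5 + 3)*(l(n(-2)) + 8))*(7 + R*Z) = ((-5 + 3)*(6 + 8))*(7 - √6/6) = (-2*14)*(7 - √6/6) = -28*(7 - √6/6) = -196 + 14*√6/3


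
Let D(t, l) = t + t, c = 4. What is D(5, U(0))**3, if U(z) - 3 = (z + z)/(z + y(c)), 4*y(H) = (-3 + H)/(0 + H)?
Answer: 1000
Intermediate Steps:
y(H) = (-3 + H)/(4*H) (y(H) = ((-3 + H)/(0 + H))/4 = ((-3 + H)/H)/4 = (-3 + H)/(4*H))
U(z) = 3 + 2*z/(1/16 + z) (U(z) = 3 + (z + z)/(z + (1/4)*(-3 + 4)/4) = 3 + (2*z)/(z + (1/4)*(1/4)*1) = 3 + (2*z)/(z + 1/16) = 3 + (2*z)/(1/16 + z) = 3 + 2*z/(1/16 + z))
D(t, l) = 2*t
D(5, U(0))**3 = (2*5)**3 = 10**3 = 1000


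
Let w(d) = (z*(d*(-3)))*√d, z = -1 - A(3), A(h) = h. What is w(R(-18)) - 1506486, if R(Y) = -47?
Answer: -1506486 - 564*I*√47 ≈ -1.5065e+6 - 3866.6*I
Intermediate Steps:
z = -4 (z = -1 - 1*3 = -1 - 3 = -4)
w(d) = 12*d^(3/2) (w(d) = (-4*d*(-3))*√d = (-(-12)*d)*√d = (12*d)*√d = 12*d^(3/2))
w(R(-18)) - 1506486 = 12*(-47)^(3/2) - 1506486 = 12*(-47*I*√47) - 1506486 = -564*I*√47 - 1506486 = -1506486 - 564*I*√47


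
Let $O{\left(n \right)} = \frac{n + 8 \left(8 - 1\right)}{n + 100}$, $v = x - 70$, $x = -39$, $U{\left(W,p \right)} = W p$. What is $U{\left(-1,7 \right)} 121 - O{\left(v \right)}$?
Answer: $- \frac{7676}{9} \approx -852.89$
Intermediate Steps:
$v = -109$ ($v = -39 - 70 = -109$)
$O{\left(n \right)} = \frac{56 + n}{100 + n}$ ($O{\left(n \right)} = \frac{n + 8 \cdot 7}{100 + n} = \frac{n + 56}{100 + n} = \frac{56 + n}{100 + n}$)
$U{\left(-1,7 \right)} 121 - O{\left(v \right)} = \left(-1\right) 7 \cdot 121 - \frac{56 - 109}{100 - 109} = \left(-7\right) 121 - \frac{1}{-9} \left(-53\right) = -847 - \left(- \frac{1}{9}\right) \left(-53\right) = -847 - \frac{53}{9} = - \frac{7676}{9}$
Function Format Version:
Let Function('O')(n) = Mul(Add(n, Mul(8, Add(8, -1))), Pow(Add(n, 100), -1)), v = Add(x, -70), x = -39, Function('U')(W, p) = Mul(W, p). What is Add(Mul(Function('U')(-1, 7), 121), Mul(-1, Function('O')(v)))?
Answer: Rational(-7676, 9) ≈ -852.89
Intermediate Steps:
v = -109 (v = Add(-39, -70) = -109)
Function('O')(n) = Mul(Pow(Add(100, n), -1), Add(56, n)) (Function('O')(n) = Mul(Add(n, Mul(8, 7)), Pow(Add(100, n), -1)) = Mul(Add(n, 56), Pow(Add(100, n), -1)) = Mul(Add(56, n), Pow(Add(100, n), -1)) = Mul(Pow(Add(100, n), -1), Add(56, n)))
Add(Mul(Function('U')(-1, 7), 121), Mul(-1, Function('O')(v))) = Add(Mul(Mul(-1, 7), 121), Mul(-1, Mul(Pow(Add(100, -109), -1), Add(56, -109)))) = Add(Mul(-7, 121), Mul(-1, Mul(Pow(-9, -1), -53))) = Add(-847, Mul(-1, Mul(Rational(-1, 9), -53))) = Add(-847, Mul(-1, Rational(53, 9))) = Add(-847, Rational(-53, 9)) = Rational(-7676, 9)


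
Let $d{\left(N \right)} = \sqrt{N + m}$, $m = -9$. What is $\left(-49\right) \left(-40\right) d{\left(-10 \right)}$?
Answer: $1960 i \sqrt{19} \approx 8543.4 i$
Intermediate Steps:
$d{\left(N \right)} = \sqrt{-9 + N}$ ($d{\left(N \right)} = \sqrt{N - 9} = \sqrt{-9 + N}$)
$\left(-49\right) \left(-40\right) d{\left(-10 \right)} = \left(-49\right) \left(-40\right) \sqrt{-9 - 10} = 1960 \sqrt{-19} = 1960 i \sqrt{19}$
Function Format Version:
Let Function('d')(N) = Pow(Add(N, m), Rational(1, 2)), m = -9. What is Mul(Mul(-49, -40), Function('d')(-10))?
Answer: Mul(1960, I, Pow(19, Rational(1, 2))) ≈ Mul(8543.4, I)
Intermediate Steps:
Function('d')(N) = Pow(Add(-9, N), Rational(1, 2)) (Function('d')(N) = Pow(Add(N, -9), Rational(1, 2)) = Pow(Add(-9, N), Rational(1, 2)))
Mul(Mul(-49, -40), Function('d')(-10)) = Mul(Mul(-49, -40), Pow(Add(-9, -10), Rational(1, 2))) = Mul(1960, Pow(-19, Rational(1, 2))) = Mul(1960, Mul(I, Pow(19, Rational(1, 2)))) = Mul(1960, I, Pow(19, Rational(1, 2)))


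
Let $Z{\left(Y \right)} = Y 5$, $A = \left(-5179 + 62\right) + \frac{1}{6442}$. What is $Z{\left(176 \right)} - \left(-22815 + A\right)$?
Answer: $\frac{185606903}{6442} \approx 28812.0$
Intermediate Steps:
$A = - \frac{32963713}{6442}$ ($A = -5117 + \frac{1}{6442} = - \frac{32963713}{6442} \approx -5117.0$)
$Z{\left(Y \right)} = 5 Y$
$Z{\left(176 \right)} - \left(-22815 + A\right) = 5 \cdot 176 - \left(-22815 - \frac{32963713}{6442}\right) = 880 - - \frac{179937943}{6442} = 880 + \frac{179937943}{6442} = \frac{185606903}{6442}$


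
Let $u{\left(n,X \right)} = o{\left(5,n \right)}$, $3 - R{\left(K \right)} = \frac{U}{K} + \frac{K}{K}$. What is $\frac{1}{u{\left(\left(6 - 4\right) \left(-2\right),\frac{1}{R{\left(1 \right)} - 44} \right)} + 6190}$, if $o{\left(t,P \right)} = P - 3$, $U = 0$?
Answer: $\frac{1}{6183} \approx 0.00016173$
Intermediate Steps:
$R{\left(K \right)} = 2$ ($R{\left(K \right)} = 3 - \left(\frac{0}{K} + \frac{K}{K}\right) = 3 - \left(0 + 1\right) = 3 - 1 = 2$)
$o{\left(t,P \right)} = -3 + P$
$u{\left(n,X \right)} = -3 + n$
$\frac{1}{u{\left(\left(6 - 4\right) \left(-2\right),\frac{1}{R{\left(1 \right)} - 44} \right)} + 6190} = \frac{1}{\left(-3 + \left(6 - 4\right) \left(-2\right)\right) + 6190} = \frac{1}{\left(-3 + 2 \left(-2\right)\right) + 6190} = \frac{1}{\left(-3 - 4\right) + 6190} = \frac{1}{-7 + 6190} = \frac{1}{6183}$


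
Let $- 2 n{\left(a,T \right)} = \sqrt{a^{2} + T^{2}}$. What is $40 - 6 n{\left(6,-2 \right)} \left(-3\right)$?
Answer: $- 720 \sqrt{10} \approx -2276.8$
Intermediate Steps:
$n{\left(a,T \right)} = - \frac{\sqrt{T^{2} + a^{2}}}{2}$ ($n{\left(a,T \right)} = - \frac{\sqrt{a^{2} + T^{2}}}{2} = - \frac{\sqrt{T^{2} + a^{2}}}{2}$)
$40 - 6 n{\left(6,-2 \right)} \left(-3\right) = 40 - 6 \left(- \frac{\sqrt{\left(-2\right)^{2} + 6^{2}}}{2}\right) \left(-3\right) = 40 - 6 \left(- \frac{\sqrt{4 + 36}}{2}\right) \left(-3\right) = 40 - 6 \left(- \frac{\sqrt{40}}{2}\right) \left(-3\right) = 40 - 6 \left(- \frac{2 \sqrt{10}}{2}\right) \left(-3\right) = 40 - 6 \left(- \sqrt{10}\right) \left(-3\right) = 40 \cdot 6 \sqrt{10} \left(-3\right) = 40 \left(- 18 \sqrt{10}\right) = - 720 \sqrt{10}$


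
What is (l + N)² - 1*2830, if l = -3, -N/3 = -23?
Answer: 1526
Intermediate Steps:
N = 69 (N = -3*(-23) = 69)
(l + N)² - 1*2830 = (-3 + 69)² - 1*2830 = 66² - 2830 = 4356 - 2830 = 1526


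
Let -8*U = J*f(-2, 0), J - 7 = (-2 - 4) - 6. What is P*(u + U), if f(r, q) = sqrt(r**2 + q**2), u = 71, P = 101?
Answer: 29189/4 ≈ 7297.3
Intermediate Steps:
f(r, q) = sqrt(q**2 + r**2)
J = -5 (J = 7 + ((-2 - 4) - 6) = 7 + (-6 - 6) = 7 - 12 = -5)
U = 5/4 (U = -(-5)*sqrt(0**2 + (-2)**2)/8 = -(-5)*sqrt(0 + 4)/8 = -(-5)*sqrt(4)/8 = -(-5)*2/8 = -1/8*(-10) = 5/4 ≈ 1.2500)
P*(u + U) = 101*(71 + 5/4) = 101*(289/4) = 29189/4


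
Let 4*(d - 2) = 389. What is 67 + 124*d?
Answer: 12374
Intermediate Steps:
d = 397/4 (d = 2 + (1/4)*389 = 2 + 389/4 = 397/4 ≈ 99.250)
67 + 124*d = 67 + 124*(397/4) = 67 + 12307 = 12374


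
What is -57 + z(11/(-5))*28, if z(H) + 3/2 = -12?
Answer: -435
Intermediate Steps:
z(H) = -27/2 (z(H) = -3/2 - 12 = -27/2)
-57 + z(11/(-5))*28 = -57 - 27/2*28 = -57 - 378 = -435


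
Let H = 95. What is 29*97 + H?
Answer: 2908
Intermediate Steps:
29*97 + H = 29*97 + 95 = 2813 + 95 = 2908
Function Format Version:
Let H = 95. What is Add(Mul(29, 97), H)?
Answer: 2908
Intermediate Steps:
Add(Mul(29, 97), H) = Add(Mul(29, 97), 95) = Add(2813, 95) = 2908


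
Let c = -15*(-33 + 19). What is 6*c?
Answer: 1260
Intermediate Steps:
c = 210 (c = -15*(-14) = 210)
6*c = 6*210 = 1260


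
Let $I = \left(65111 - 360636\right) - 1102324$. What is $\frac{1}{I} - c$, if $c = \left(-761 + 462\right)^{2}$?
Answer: $- \frac{124969098450}{1397849} \approx -89401.0$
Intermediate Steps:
$I = -1397849$ ($I = -295525 - 1102324 = -1397849$)
$c = 89401$ ($c = \left(-299\right)^{2} = 89401$)
$\frac{1}{I} - c = \frac{1}{-1397849} - 89401 = - \frac{1}{1397849} - 89401 = - \frac{124969098450}{1397849}$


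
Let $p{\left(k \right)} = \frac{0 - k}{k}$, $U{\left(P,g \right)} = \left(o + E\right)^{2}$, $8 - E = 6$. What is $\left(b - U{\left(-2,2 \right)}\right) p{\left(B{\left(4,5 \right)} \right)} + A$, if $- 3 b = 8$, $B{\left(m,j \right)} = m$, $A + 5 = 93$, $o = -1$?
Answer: $\frac{275}{3} \approx 91.667$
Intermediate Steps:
$E = 2$ ($E = 8 - 6 = 2$)
$A = 88$ ($A = -5 + 93 = 88$)
$U{\left(P,g \right)} = 1$ ($U{\left(P,g \right)} = \left(-1 + 2\right)^{2} = 1^{2} = 1$)
$b = - \frac{8}{3}$ ($b = \left(- \frac{1}{3}\right) 8 = - \frac{8}{3} \approx -2.6667$)
$p{\left(k \right)} = -1$ ($p{\left(k \right)} = \frac{\left(-1\right) k}{k} = -1$)
$\left(b - U{\left(-2,2 \right)}\right) p{\left(B{\left(4,5 \right)} \right)} + A = \left(- \frac{8}{3} - 1\right) \left(-1\right) + 88 = \left(- \frac{11}{3}\right) \left(-1\right) + 88 = \frac{11}{3} + 88 = \frac{275}{3}$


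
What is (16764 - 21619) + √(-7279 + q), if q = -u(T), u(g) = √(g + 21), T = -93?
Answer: -4855 + √(-7279 - 6*I*√2) ≈ -4855.0 - 85.317*I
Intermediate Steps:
u(g) = √(21 + g)
q = -6*I*√2 (q = -√(21 - 93) = -√(-72) = -6*I*√2 ≈ -8.4853*I)
(16764 - 21619) + √(-7279 + q) = (16764 - 21619) + √(-7279 - 6*I*√2) = -4855 + √(-7279 - 6*I*√2)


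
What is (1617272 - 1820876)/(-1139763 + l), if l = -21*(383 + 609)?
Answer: 67868/386865 ≈ 0.17543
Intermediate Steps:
l = -20832 (l = -21*992 = -20832)
(1617272 - 1820876)/(-1139763 + l) = (1617272 - 1820876)/(-1139763 - 20832) = -203604/(-1160595) = -203604*(-1/1160595) = 67868/386865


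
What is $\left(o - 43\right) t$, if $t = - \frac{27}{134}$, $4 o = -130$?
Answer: $\frac{4077}{268} \approx 15.213$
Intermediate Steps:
$o = - \frac{65}{2}$ ($o = \frac{1}{4} \left(-130\right) = - \frac{65}{2} \approx -32.5$)
$t = - \frac{27}{134}$ ($t = \left(-27\right) \frac{1}{134} = - \frac{27}{134} \approx -0.20149$)
$\left(o - 43\right) t = \left(- \frac{65}{2} - 43\right) \left(- \frac{27}{134}\right) = \left(- \frac{151}{2}\right) \left(- \frac{27}{134}\right) = \frac{4077}{268}$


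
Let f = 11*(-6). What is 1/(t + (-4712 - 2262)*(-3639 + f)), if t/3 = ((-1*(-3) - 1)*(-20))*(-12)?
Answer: 1/25840110 ≈ 3.8700e-8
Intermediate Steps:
f = -66
t = 1440 (t = 3*(((-1*(-3) - 1)*(-20))*(-12)) = 3*(((3 - 1)*(-20))*(-12)) = 3*((2*(-20))*(-12)) = 3*(-40*(-12)) = 3*480 = 1440)
1/(t + (-4712 - 2262)*(-3639 + f)) = 1/(1440 + (-4712 - 2262)*(-3639 - 66)) = 1/(1440 - 6974*(-3705)) = 1/(1440 + 25838670) = 1/25840110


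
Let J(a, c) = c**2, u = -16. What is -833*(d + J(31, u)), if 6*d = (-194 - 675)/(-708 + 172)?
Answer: -686529445/3216 ≈ -2.1347e+5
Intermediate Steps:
d = 869/3216 (d = ((-194 - 675)/(-708 + 172))/6 = (-869/(-536))/6 = (-869*(-1/536))/6 = (1/6)*(869/536) = 869/3216 ≈ 0.27021)
-833*(d + J(31, u)) = -833*(869/3216 + (-16)**2) = -833*(869/3216 + 256) = -833*824165/3216 = -686529445/3216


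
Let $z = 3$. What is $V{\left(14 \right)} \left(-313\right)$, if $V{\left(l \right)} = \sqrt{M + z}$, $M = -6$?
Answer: $- 313 i \sqrt{3} \approx - 542.13 i$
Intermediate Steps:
$V{\left(l \right)} = i \sqrt{3}$ ($V{\left(l \right)} = \sqrt{-6 + 3} = \sqrt{-3} = i \sqrt{3}$)
$V{\left(14 \right)} \left(-313\right) = i \sqrt{3} \left(-313\right) = - 313 i \sqrt{3}$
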